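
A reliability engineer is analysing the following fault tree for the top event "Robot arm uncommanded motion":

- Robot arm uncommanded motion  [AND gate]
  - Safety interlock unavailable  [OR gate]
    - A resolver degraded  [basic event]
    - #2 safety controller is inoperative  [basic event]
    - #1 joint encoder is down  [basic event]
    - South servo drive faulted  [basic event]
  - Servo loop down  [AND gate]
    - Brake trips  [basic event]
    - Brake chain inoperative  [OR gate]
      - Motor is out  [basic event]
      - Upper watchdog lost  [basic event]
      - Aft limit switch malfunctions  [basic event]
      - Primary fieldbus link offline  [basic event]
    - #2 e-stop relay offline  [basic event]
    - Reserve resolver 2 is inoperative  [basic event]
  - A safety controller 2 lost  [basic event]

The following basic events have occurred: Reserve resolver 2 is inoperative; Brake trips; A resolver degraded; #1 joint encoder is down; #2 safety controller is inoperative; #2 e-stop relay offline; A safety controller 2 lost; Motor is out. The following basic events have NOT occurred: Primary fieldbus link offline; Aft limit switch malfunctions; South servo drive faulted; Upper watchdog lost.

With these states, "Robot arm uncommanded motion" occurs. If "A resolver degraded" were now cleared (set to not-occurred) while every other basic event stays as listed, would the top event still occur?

Yes

Counterfactual: set "A resolver degraded" to not occurred.
Safety interlock unavailable [OR]: A resolver degraded=not, #2 safety controller is inoperative=occurs, #1 joint encoder is down=occurs, South servo drive faulted=not → at least one input occurs → occurs.
Brake chain inoperative [OR]: Motor is out=occurs, Upper watchdog lost=not, Aft limit switch malfunctions=not, Primary fieldbus link offline=not → at least one input occurs → occurs.
Servo loop down [AND]: Brake trips=occurs, Brake chain inoperative=occurs, #2 e-stop relay offline=occurs, Reserve resolver 2 is inoperative=occurs → all inputs occur → occurs.
Robot arm uncommanded motion [AND]: Safety interlock unavailable=occurs, Servo loop down=occurs, A safety controller 2 lost=occurs → all inputs occur → occurs.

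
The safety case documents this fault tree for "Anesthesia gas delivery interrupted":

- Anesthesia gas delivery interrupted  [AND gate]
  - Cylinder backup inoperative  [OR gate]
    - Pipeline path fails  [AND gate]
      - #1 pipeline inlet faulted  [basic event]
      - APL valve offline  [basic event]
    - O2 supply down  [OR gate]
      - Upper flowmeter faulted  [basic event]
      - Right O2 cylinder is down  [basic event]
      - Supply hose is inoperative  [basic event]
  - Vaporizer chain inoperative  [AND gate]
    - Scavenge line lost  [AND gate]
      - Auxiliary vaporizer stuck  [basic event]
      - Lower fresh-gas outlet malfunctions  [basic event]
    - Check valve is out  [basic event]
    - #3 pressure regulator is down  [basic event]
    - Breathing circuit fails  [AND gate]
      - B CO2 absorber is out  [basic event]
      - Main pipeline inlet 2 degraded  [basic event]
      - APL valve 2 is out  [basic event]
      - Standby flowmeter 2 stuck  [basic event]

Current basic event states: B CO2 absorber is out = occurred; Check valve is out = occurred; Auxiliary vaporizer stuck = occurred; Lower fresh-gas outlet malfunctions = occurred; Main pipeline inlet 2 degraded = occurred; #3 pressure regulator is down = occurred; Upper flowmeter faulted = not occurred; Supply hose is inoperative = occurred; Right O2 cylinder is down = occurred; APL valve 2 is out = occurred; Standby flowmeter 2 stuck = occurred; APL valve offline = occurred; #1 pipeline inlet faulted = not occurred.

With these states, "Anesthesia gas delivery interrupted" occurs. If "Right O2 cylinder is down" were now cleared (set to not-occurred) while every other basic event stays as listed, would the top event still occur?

Yes

Counterfactual: set "Right O2 cylinder is down" to not occurred.
Pipeline path fails [AND]: #1 pipeline inlet faulted=not, APL valve offline=occurs → not all inputs occur → does not occur.
O2 supply down [OR]: Upper flowmeter faulted=not, Right O2 cylinder is down=not, Supply hose is inoperative=occurs → at least one input occurs → occurs.
Cylinder backup inoperative [OR]: Pipeline path fails=not, O2 supply down=occurs → at least one input occurs → occurs.
Scavenge line lost [AND]: Auxiliary vaporizer stuck=occurs, Lower fresh-gas outlet malfunctions=occurs → all inputs occur → occurs.
Breathing circuit fails [AND]: B CO2 absorber is out=occurs, Main pipeline inlet 2 degraded=occurs, APL valve 2 is out=occurs, Standby flowmeter 2 stuck=occurs → all inputs occur → occurs.
Vaporizer chain inoperative [AND]: Scavenge line lost=occurs, Check valve is out=occurs, #3 pressure regulator is down=occurs, Breathing circuit fails=occurs → all inputs occur → occurs.
Anesthesia gas delivery interrupted [AND]: Cylinder backup inoperative=occurs, Vaporizer chain inoperative=occurs → all inputs occur → occurs.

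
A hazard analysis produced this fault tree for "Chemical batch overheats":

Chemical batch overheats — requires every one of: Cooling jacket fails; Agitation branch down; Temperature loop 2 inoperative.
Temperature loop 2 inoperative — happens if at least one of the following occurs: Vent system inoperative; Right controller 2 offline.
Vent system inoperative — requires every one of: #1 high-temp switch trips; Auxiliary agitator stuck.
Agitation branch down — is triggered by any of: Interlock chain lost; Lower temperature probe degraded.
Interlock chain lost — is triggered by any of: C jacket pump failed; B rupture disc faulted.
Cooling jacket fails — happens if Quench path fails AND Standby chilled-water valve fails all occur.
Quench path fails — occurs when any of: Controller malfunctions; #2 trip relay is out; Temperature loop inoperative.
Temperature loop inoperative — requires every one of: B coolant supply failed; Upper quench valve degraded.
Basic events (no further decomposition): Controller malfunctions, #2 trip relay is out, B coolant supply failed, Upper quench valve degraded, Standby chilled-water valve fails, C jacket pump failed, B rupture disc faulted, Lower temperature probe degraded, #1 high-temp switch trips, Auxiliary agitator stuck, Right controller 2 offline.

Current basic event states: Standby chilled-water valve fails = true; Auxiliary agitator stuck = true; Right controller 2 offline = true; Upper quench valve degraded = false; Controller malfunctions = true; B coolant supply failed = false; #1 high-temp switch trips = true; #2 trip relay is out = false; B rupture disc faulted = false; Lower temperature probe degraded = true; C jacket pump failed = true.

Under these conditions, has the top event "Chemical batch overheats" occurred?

Yes

Temperature loop inoperative [AND]: B coolant supply failed=not, Upper quench valve degraded=not → not all inputs occur → does not occur.
Quench path fails [OR]: Controller malfunctions=occurs, #2 trip relay is out=not, Temperature loop inoperative=not → at least one input occurs → occurs.
Cooling jacket fails [AND]: Quench path fails=occurs, Standby chilled-water valve fails=occurs → all inputs occur → occurs.
Interlock chain lost [OR]: C jacket pump failed=occurs, B rupture disc faulted=not → at least one input occurs → occurs.
Agitation branch down [OR]: Interlock chain lost=occurs, Lower temperature probe degraded=occurs → at least one input occurs → occurs.
Vent system inoperative [AND]: #1 high-temp switch trips=occurs, Auxiliary agitator stuck=occurs → all inputs occur → occurs.
Temperature loop 2 inoperative [OR]: Vent system inoperative=occurs, Right controller 2 offline=occurs → at least one input occurs → occurs.
Chemical batch overheats [AND]: Cooling jacket fails=occurs, Agitation branch down=occurs, Temperature loop 2 inoperative=occurs → all inputs occur → occurs.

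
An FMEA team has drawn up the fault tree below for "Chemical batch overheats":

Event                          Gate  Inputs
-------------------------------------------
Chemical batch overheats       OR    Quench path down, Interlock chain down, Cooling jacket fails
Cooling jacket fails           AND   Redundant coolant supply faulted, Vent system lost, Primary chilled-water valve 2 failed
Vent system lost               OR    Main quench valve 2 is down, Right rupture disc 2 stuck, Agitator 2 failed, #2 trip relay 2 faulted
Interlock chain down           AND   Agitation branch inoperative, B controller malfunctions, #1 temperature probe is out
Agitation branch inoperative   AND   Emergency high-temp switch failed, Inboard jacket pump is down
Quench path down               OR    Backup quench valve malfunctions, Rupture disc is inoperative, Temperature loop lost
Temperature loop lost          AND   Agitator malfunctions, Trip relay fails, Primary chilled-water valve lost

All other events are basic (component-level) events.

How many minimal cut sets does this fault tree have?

8

Temperature loop lost [AND]: one cut set from each child combined → 1 × 1 × 1 = 1 cut set(s).
Quench path down [OR]: union of children's cut sets → 3 cut set(s).
Agitation branch inoperative [AND]: one cut set from each child combined → 1 × 1 = 1 cut set(s).
Interlock chain down [AND]: one cut set from each child combined → 1 × 1 × 1 = 1 cut set(s).
Vent system lost [OR]: union of children's cut sets → 4 cut set(s).
Cooling jacket fails [AND]: one cut set from each child combined → 1 × 4 × 1 = 4 cut set(s).
Chemical batch overheats [OR]: union of children's cut sets → 8 cut set(s).
Minimal cut sets: {Backup quench valve malfunctions}; {Rupture disc is inoperative}; {Agitator malfunctions, Primary chilled-water valve lost, Trip relay fails}; {#1 temperature probe is out, B controller malfunctions, Emergency high-temp switch failed, Inboard jacket pump is down}; {Main quench valve 2 is down, Primary chilled-water valve 2 failed, Redundant coolant supply faulted}; {Primary chilled-water valve 2 failed, Redundant coolant supply faulted, Right rupture disc 2 stuck}; {Agitator 2 failed, Primary chilled-water valve 2 failed, Redundant coolant supply faulted}; {#2 trip relay 2 faulted, Primary chilled-water valve 2 failed, Redundant coolant supply faulted}.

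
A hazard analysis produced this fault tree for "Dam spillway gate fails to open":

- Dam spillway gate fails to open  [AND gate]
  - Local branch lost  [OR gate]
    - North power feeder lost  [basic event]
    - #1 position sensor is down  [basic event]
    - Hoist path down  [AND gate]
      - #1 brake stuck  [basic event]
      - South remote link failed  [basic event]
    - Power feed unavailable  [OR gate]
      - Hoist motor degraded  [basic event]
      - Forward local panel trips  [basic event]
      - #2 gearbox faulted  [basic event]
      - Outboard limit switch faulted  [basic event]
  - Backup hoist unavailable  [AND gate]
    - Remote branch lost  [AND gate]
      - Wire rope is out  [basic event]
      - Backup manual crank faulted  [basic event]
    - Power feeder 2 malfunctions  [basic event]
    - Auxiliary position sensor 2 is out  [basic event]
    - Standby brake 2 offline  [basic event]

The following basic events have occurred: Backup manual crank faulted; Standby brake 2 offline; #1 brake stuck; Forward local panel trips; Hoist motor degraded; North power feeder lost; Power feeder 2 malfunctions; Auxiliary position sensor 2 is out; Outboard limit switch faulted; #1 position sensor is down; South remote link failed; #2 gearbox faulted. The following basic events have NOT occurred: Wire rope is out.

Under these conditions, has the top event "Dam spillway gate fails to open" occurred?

Hoist path down [AND]: #1 brake stuck=occurs, South remote link failed=occurs → all inputs occur → occurs.
Power feed unavailable [OR]: Hoist motor degraded=occurs, Forward local panel trips=occurs, #2 gearbox faulted=occurs, Outboard limit switch faulted=occurs → at least one input occurs → occurs.
Local branch lost [OR]: North power feeder lost=occurs, #1 position sensor is down=occurs, Hoist path down=occurs, Power feed unavailable=occurs → at least one input occurs → occurs.
Remote branch lost [AND]: Wire rope is out=not, Backup manual crank faulted=occurs → not all inputs occur → does not occur.
Backup hoist unavailable [AND]: Remote branch lost=not, Power feeder 2 malfunctions=occurs, Auxiliary position sensor 2 is out=occurs, Standby brake 2 offline=occurs → not all inputs occur → does not occur.
Dam spillway gate fails to open [AND]: Local branch lost=occurs, Backup hoist unavailable=not → not all inputs occur → does not occur.

No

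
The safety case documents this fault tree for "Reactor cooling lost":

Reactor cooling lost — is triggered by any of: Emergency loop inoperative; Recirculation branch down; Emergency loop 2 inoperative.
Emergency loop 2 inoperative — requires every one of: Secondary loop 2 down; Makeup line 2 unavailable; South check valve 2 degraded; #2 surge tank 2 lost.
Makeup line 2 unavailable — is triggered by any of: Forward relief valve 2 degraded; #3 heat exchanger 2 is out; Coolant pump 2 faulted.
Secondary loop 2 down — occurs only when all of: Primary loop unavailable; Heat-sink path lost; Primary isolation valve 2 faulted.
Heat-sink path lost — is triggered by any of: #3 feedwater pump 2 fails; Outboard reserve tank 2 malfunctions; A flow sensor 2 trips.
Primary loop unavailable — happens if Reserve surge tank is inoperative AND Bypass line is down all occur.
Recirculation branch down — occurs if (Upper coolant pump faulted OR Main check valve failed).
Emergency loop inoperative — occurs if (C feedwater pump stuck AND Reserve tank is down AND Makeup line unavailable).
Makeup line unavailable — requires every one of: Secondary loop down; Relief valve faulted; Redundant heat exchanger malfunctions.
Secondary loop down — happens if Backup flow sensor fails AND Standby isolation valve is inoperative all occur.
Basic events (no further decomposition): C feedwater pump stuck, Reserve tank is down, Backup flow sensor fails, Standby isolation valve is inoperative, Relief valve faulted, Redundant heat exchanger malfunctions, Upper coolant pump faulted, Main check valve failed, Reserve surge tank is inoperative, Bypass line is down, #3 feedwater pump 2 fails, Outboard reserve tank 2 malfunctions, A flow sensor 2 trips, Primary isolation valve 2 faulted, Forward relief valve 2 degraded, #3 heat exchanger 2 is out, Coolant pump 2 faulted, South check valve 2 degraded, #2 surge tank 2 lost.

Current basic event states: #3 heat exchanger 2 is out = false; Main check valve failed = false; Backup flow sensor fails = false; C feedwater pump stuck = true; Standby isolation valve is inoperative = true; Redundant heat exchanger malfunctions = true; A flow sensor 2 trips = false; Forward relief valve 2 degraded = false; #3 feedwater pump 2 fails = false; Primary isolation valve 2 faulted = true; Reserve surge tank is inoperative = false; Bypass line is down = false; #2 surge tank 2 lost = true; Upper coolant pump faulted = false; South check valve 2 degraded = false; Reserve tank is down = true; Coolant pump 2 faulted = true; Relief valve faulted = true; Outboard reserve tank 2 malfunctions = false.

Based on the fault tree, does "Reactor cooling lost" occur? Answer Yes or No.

No

Secondary loop down [AND]: Backup flow sensor fails=not, Standby isolation valve is inoperative=occurs → not all inputs occur → does not occur.
Makeup line unavailable [AND]: Secondary loop down=not, Relief valve faulted=occurs, Redundant heat exchanger malfunctions=occurs → not all inputs occur → does not occur.
Emergency loop inoperative [AND]: C feedwater pump stuck=occurs, Reserve tank is down=occurs, Makeup line unavailable=not → not all inputs occur → does not occur.
Recirculation branch down [OR]: Upper coolant pump faulted=not, Main check valve failed=not → no input occurs → does not occur.
Primary loop unavailable [AND]: Reserve surge tank is inoperative=not, Bypass line is down=not → not all inputs occur → does not occur.
Heat-sink path lost [OR]: #3 feedwater pump 2 fails=not, Outboard reserve tank 2 malfunctions=not, A flow sensor 2 trips=not → no input occurs → does not occur.
Secondary loop 2 down [AND]: Primary loop unavailable=not, Heat-sink path lost=not, Primary isolation valve 2 faulted=occurs → not all inputs occur → does not occur.
Makeup line 2 unavailable [OR]: Forward relief valve 2 degraded=not, #3 heat exchanger 2 is out=not, Coolant pump 2 faulted=occurs → at least one input occurs → occurs.
Emergency loop 2 inoperative [AND]: Secondary loop 2 down=not, Makeup line 2 unavailable=occurs, South check valve 2 degraded=not, #2 surge tank 2 lost=occurs → not all inputs occur → does not occur.
Reactor cooling lost [OR]: Emergency loop inoperative=not, Recirculation branch down=not, Emergency loop 2 inoperative=not → no input occurs → does not occur.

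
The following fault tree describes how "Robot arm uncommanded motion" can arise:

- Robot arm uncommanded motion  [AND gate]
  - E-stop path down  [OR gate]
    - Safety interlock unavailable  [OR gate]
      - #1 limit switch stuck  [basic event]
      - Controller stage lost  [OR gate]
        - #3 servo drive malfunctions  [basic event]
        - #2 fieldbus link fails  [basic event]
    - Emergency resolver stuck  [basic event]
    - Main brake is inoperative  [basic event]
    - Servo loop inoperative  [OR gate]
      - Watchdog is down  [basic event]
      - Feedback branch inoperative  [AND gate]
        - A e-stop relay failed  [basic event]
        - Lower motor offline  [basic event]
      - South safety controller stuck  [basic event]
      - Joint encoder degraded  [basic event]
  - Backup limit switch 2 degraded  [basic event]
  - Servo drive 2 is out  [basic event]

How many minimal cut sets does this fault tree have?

Controller stage lost [OR]: union of children's cut sets → 2 cut set(s).
Safety interlock unavailable [OR]: union of children's cut sets → 3 cut set(s).
Feedback branch inoperative [AND]: one cut set from each child combined → 1 × 1 = 1 cut set(s).
Servo loop inoperative [OR]: union of children's cut sets → 4 cut set(s).
E-stop path down [OR]: union of children's cut sets → 9 cut set(s).
Robot arm uncommanded motion [AND]: one cut set from each child combined → 9 × 1 × 1 = 9 cut set(s).
Minimal cut sets: {#1 limit switch stuck, Backup limit switch 2 degraded, Servo drive 2 is out}; {#3 servo drive malfunctions, Backup limit switch 2 degraded, Servo drive 2 is out}; {#2 fieldbus link fails, Backup limit switch 2 degraded, Servo drive 2 is out}; {Backup limit switch 2 degraded, Emergency resolver stuck, Servo drive 2 is out}; {Backup limit switch 2 degraded, Main brake is inoperative, Servo drive 2 is out}; {Backup limit switch 2 degraded, Servo drive 2 is out, Watchdog is down}; {A e-stop relay failed, Backup limit switch 2 degraded, Lower motor offline, Servo drive 2 is out}; {Backup limit switch 2 degraded, Servo drive 2 is out, South safety controller stuck}; {Backup limit switch 2 degraded, Joint encoder degraded, Servo drive 2 is out}.

9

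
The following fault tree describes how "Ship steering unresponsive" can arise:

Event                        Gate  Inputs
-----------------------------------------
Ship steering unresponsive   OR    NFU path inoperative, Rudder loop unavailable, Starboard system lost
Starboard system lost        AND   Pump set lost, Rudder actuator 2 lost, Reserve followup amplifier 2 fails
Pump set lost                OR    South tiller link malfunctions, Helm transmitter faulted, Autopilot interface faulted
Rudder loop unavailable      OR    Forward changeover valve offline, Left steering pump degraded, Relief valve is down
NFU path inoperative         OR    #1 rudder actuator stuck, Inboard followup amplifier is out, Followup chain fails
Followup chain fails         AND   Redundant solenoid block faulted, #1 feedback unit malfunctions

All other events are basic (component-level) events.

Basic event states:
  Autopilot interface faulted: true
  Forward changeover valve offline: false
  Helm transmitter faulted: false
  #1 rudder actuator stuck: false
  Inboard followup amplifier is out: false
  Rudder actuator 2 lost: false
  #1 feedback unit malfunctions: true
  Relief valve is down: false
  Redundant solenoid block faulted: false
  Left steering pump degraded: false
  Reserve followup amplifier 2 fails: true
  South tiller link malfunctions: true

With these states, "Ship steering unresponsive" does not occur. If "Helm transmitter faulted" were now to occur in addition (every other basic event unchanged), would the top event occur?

No

Counterfactual: set "Helm transmitter faulted" to occurred.
Followup chain fails [AND]: Redundant solenoid block faulted=not, #1 feedback unit malfunctions=occurs → not all inputs occur → does not occur.
NFU path inoperative [OR]: #1 rudder actuator stuck=not, Inboard followup amplifier is out=not, Followup chain fails=not → no input occurs → does not occur.
Rudder loop unavailable [OR]: Forward changeover valve offline=not, Left steering pump degraded=not, Relief valve is down=not → no input occurs → does not occur.
Pump set lost [OR]: South tiller link malfunctions=occurs, Helm transmitter faulted=occurs, Autopilot interface faulted=occurs → at least one input occurs → occurs.
Starboard system lost [AND]: Pump set lost=occurs, Rudder actuator 2 lost=not, Reserve followup amplifier 2 fails=occurs → not all inputs occur → does not occur.
Ship steering unresponsive [OR]: NFU path inoperative=not, Rudder loop unavailable=not, Starboard system lost=not → no input occurs → does not occur.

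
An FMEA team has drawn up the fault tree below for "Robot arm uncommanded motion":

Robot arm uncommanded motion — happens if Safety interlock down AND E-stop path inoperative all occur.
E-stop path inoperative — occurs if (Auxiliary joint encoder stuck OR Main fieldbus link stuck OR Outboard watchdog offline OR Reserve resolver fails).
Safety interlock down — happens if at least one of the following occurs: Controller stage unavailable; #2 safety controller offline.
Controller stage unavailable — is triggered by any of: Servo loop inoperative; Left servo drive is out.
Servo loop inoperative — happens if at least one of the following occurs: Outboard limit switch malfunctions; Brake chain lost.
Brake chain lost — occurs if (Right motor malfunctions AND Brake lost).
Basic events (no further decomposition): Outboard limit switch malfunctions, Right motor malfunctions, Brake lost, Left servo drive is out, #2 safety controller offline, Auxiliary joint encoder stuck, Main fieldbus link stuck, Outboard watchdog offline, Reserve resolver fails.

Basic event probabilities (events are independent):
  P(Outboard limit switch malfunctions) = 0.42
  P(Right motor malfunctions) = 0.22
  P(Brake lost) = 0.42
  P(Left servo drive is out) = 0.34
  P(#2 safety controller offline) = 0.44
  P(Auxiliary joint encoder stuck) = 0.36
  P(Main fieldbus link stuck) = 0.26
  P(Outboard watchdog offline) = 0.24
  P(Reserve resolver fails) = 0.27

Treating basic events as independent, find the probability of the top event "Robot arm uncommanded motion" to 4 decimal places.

0.5938

P(Brake chain lost) [AND] = 0.22 × 0.42 = 0.092400
P(Servo loop inoperative) [OR] = 1 − (1−0.42) × (1−0.092400) = 0.473592
P(Controller stage unavailable) [OR] = 1 − (1−0.473592) × (1−0.34) = 0.652571
P(Safety interlock down) [OR] = 1 − (1−0.652571) × (1−0.44) = 0.805440
P(E-stop path inoperative) [OR] = 1 − (1−0.36) × (1−0.26) × (1−0.24) × (1−0.27) = 0.737247
P(Robot arm uncommanded motion) [AND] = 0.805440 × 0.737247 = 0.593808
Rounded to 4 decimal places: P(Robot arm uncommanded motion) ≈ 0.5938.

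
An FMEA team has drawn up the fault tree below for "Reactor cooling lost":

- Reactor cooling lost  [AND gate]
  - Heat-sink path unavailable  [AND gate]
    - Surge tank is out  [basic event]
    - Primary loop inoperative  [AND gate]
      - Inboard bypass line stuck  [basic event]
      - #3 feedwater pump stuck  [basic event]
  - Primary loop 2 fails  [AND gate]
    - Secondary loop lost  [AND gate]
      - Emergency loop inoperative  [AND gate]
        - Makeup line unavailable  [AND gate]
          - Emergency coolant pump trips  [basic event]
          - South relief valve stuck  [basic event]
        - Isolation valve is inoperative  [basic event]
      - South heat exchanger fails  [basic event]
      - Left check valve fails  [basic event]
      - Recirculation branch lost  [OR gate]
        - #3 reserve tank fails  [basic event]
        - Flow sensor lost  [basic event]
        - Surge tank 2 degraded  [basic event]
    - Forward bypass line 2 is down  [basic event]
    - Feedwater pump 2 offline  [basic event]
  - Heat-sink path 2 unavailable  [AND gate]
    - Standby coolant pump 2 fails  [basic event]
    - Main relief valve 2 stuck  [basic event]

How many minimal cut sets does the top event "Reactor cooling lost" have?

3

Primary loop inoperative [AND]: one cut set from each child combined → 1 × 1 = 1 cut set(s).
Heat-sink path unavailable [AND]: one cut set from each child combined → 1 × 1 = 1 cut set(s).
Makeup line unavailable [AND]: one cut set from each child combined → 1 × 1 = 1 cut set(s).
Emergency loop inoperative [AND]: one cut set from each child combined → 1 × 1 = 1 cut set(s).
Recirculation branch lost [OR]: union of children's cut sets → 3 cut set(s).
Secondary loop lost [AND]: one cut set from each child combined → 1 × 1 × 1 × 3 = 3 cut set(s).
Primary loop 2 fails [AND]: one cut set from each child combined → 3 × 1 × 1 = 3 cut set(s).
Heat-sink path 2 unavailable [AND]: one cut set from each child combined → 1 × 1 = 1 cut set(s).
Reactor cooling lost [AND]: one cut set from each child combined → 1 × 3 × 1 = 3 cut set(s).
Minimal cut sets: {#3 feedwater pump stuck, #3 reserve tank fails, Emergency coolant pump trips, Feedwater pump 2 offline, Forward bypass line 2 is down, Inboard bypass line stuck, Isolation valve is inoperative, Left check valve fails, Main relief valve 2 stuck, South heat exchanger fails, South relief valve stuck, Standby coolant pump 2 fails, Surge tank is out}; {#3 feedwater pump stuck, Emergency coolant pump trips, Feedwater pump 2 offline, Flow sensor lost, Forward bypass line 2 is down, Inboard bypass line stuck, Isolation valve is inoperative, Left check valve fails, Main relief valve 2 stuck, South heat exchanger fails, South relief valve stuck, Standby coolant pump 2 fails, Surge tank is out}; {#3 feedwater pump stuck, Emergency coolant pump trips, Feedwater pump 2 offline, Forward bypass line 2 is down, Inboard bypass line stuck, Isolation valve is inoperative, Left check valve fails, Main relief valve 2 stuck, South heat exchanger fails, South relief valve stuck, Standby coolant pump 2 fails, Surge tank 2 degraded, Surge tank is out}.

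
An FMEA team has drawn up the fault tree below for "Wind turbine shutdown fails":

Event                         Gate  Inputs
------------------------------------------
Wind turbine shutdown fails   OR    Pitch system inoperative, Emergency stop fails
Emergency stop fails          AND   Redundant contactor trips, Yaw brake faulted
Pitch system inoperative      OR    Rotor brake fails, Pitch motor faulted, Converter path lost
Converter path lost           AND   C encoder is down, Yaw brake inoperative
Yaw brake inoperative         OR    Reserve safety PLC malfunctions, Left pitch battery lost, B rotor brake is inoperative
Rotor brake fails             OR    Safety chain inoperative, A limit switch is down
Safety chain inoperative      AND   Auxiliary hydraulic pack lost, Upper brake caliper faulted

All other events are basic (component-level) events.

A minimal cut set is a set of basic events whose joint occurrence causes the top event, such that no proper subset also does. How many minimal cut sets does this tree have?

Safety chain inoperative [AND]: one cut set from each child combined → 1 × 1 = 1 cut set(s).
Rotor brake fails [OR]: union of children's cut sets → 2 cut set(s).
Yaw brake inoperative [OR]: union of children's cut sets → 3 cut set(s).
Converter path lost [AND]: one cut set from each child combined → 1 × 3 = 3 cut set(s).
Pitch system inoperative [OR]: union of children's cut sets → 6 cut set(s).
Emergency stop fails [AND]: one cut set from each child combined → 1 × 1 = 1 cut set(s).
Wind turbine shutdown fails [OR]: union of children's cut sets → 7 cut set(s).
Minimal cut sets: {Auxiliary hydraulic pack lost, Upper brake caliper faulted}; {A limit switch is down}; {Pitch motor faulted}; {C encoder is down, Reserve safety PLC malfunctions}; {C encoder is down, Left pitch battery lost}; {B rotor brake is inoperative, C encoder is down}; {Redundant contactor trips, Yaw brake faulted}.

7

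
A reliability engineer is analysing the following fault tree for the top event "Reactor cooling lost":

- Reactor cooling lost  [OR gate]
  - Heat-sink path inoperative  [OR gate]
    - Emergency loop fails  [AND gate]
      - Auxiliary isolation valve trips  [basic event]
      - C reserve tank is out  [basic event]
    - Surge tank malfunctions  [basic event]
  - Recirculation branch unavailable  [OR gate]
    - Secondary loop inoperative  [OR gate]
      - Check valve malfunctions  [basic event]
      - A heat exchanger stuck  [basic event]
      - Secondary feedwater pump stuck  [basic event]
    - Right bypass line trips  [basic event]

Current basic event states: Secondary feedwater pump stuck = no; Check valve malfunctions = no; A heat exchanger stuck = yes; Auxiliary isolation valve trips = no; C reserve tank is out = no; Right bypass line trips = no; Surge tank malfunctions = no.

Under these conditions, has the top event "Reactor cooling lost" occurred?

Emergency loop fails [AND]: Auxiliary isolation valve trips=not, C reserve tank is out=not → not all inputs occur → does not occur.
Heat-sink path inoperative [OR]: Emergency loop fails=not, Surge tank malfunctions=not → no input occurs → does not occur.
Secondary loop inoperative [OR]: Check valve malfunctions=not, A heat exchanger stuck=occurs, Secondary feedwater pump stuck=not → at least one input occurs → occurs.
Recirculation branch unavailable [OR]: Secondary loop inoperative=occurs, Right bypass line trips=not → at least one input occurs → occurs.
Reactor cooling lost [OR]: Heat-sink path inoperative=not, Recirculation branch unavailable=occurs → at least one input occurs → occurs.

Yes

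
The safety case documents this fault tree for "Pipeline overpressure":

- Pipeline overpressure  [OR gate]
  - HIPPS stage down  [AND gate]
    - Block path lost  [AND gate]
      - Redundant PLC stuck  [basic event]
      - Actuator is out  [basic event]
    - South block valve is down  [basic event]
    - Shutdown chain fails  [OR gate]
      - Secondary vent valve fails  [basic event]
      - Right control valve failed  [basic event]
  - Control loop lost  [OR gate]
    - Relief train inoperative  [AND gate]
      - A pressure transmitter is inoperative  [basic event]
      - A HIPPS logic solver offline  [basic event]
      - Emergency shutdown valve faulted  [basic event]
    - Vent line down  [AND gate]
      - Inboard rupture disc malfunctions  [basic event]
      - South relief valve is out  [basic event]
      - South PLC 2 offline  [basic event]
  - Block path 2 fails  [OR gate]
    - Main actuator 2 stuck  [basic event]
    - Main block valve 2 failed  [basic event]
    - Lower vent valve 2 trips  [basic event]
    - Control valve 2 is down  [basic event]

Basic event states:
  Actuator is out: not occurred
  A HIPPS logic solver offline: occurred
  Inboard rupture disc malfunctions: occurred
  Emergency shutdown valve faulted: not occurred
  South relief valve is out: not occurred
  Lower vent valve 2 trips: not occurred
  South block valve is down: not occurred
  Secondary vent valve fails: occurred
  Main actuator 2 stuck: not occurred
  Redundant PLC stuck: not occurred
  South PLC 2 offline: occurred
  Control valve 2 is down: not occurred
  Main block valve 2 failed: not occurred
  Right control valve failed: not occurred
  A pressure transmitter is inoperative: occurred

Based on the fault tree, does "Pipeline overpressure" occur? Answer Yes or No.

Block path lost [AND]: Redundant PLC stuck=not, Actuator is out=not → not all inputs occur → does not occur.
Shutdown chain fails [OR]: Secondary vent valve fails=occurs, Right control valve failed=not → at least one input occurs → occurs.
HIPPS stage down [AND]: Block path lost=not, South block valve is down=not, Shutdown chain fails=occurs → not all inputs occur → does not occur.
Relief train inoperative [AND]: A pressure transmitter is inoperative=occurs, A HIPPS logic solver offline=occurs, Emergency shutdown valve faulted=not → not all inputs occur → does not occur.
Vent line down [AND]: Inboard rupture disc malfunctions=occurs, South relief valve is out=not, South PLC 2 offline=occurs → not all inputs occur → does not occur.
Control loop lost [OR]: Relief train inoperative=not, Vent line down=not → no input occurs → does not occur.
Block path 2 fails [OR]: Main actuator 2 stuck=not, Main block valve 2 failed=not, Lower vent valve 2 trips=not, Control valve 2 is down=not → no input occurs → does not occur.
Pipeline overpressure [OR]: HIPPS stage down=not, Control loop lost=not, Block path 2 fails=not → no input occurs → does not occur.

No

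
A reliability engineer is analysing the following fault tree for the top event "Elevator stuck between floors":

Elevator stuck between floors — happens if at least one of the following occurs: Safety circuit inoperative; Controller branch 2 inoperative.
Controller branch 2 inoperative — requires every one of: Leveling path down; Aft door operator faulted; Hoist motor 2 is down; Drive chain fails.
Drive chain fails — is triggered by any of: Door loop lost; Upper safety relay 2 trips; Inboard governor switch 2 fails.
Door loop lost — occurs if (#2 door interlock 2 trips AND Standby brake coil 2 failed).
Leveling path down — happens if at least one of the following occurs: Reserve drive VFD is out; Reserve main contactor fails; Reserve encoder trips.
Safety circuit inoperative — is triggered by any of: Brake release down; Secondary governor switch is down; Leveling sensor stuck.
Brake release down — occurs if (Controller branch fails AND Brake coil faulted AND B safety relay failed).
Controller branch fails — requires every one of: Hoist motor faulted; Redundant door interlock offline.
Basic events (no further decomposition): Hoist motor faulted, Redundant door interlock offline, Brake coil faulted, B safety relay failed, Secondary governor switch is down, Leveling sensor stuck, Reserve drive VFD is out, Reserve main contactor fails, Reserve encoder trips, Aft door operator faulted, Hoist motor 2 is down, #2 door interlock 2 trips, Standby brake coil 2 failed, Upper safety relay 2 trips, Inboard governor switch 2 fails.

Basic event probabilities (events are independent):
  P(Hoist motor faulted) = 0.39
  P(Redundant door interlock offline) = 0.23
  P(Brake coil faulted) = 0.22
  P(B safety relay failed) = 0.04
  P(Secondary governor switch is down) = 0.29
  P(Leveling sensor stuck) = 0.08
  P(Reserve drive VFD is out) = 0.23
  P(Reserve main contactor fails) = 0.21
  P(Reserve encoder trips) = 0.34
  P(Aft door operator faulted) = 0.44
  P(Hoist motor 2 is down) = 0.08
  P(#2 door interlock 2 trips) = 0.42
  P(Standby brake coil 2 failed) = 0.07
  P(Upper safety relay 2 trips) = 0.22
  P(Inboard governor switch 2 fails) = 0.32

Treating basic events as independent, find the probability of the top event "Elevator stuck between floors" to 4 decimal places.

P(Controller branch fails) [AND] = 0.39 × 0.23 = 0.089700
P(Brake release down) [AND] = 0.089700 × 0.22 × 0.04 = 0.000789
P(Safety circuit inoperative) [OR] = 1 − (1−0.000789) × (1−0.29) × (1−0.08) = 0.347315
P(Leveling path down) [OR] = 1 − (1−0.23) × (1−0.21) × (1−0.34) = 0.598522
P(Door loop lost) [AND] = 0.42 × 0.07 = 0.029400
P(Drive chain fails) [OR] = 1 − (1−0.029400) × (1−0.22) × (1−0.32) = 0.485194
P(Controller branch 2 inoperative) [AND] = 0.598522 × 0.44 × 0.08 × 0.485194 = 0.010222
P(Elevator stuck between floors) [OR] = 1 − (1−0.347315) × (1−0.010222) = 0.353987
Rounded to 4 decimal places: P(Elevator stuck between floors) ≈ 0.3540.

0.3540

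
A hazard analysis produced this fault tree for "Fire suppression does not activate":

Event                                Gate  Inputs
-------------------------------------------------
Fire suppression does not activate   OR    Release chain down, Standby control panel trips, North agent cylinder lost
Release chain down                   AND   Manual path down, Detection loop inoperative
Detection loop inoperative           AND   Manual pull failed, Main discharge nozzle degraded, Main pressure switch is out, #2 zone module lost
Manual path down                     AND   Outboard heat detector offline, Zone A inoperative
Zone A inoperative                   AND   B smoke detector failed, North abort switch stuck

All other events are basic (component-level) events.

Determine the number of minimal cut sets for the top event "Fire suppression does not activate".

Zone A inoperative [AND]: one cut set from each child combined → 1 × 1 = 1 cut set(s).
Manual path down [AND]: one cut set from each child combined → 1 × 1 = 1 cut set(s).
Detection loop inoperative [AND]: one cut set from each child combined → 1 × 1 × 1 × 1 = 1 cut set(s).
Release chain down [AND]: one cut set from each child combined → 1 × 1 = 1 cut set(s).
Fire suppression does not activate [OR]: union of children's cut sets → 3 cut set(s).
Minimal cut sets: {#2 zone module lost, B smoke detector failed, Main discharge nozzle degraded, Main pressure switch is out, Manual pull failed, North abort switch stuck, Outboard heat detector offline}; {Standby control panel trips}; {North agent cylinder lost}.

3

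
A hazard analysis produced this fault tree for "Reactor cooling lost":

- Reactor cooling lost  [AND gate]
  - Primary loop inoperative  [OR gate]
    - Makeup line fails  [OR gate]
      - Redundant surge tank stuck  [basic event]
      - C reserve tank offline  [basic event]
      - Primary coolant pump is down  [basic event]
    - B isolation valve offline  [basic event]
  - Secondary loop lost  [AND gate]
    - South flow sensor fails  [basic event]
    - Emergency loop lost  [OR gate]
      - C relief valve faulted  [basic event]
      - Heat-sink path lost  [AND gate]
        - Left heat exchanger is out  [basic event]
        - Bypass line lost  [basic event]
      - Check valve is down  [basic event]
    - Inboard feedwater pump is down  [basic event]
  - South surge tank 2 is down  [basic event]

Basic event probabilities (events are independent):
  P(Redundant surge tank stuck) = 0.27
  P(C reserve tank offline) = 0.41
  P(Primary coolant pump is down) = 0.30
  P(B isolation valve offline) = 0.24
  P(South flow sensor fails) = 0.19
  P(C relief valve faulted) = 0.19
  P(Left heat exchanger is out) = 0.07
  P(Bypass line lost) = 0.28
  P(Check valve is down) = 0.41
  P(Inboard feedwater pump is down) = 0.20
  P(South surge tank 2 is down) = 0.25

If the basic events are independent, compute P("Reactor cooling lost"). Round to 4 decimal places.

0.0039

P(Makeup line fails) [OR] = 1 − (1−0.27) × (1−0.41) × (1−0.30) = 0.698510
P(Primary loop inoperative) [OR] = 1 − (1−0.698510) × (1−0.24) = 0.770868
P(Heat-sink path lost) [AND] = 0.07 × 0.28 = 0.019600
P(Emergency loop lost) [OR] = 1 − (1−0.19) × (1−0.019600) × (1−0.41) = 0.531467
P(Secondary loop lost) [AND] = 0.19 × 0.531467 × 0.20 = 0.020196
P(Reactor cooling lost) [AND] = 0.770868 × 0.020196 × 0.25 = 0.003892
Rounded to 4 decimal places: P(Reactor cooling lost) ≈ 0.0039.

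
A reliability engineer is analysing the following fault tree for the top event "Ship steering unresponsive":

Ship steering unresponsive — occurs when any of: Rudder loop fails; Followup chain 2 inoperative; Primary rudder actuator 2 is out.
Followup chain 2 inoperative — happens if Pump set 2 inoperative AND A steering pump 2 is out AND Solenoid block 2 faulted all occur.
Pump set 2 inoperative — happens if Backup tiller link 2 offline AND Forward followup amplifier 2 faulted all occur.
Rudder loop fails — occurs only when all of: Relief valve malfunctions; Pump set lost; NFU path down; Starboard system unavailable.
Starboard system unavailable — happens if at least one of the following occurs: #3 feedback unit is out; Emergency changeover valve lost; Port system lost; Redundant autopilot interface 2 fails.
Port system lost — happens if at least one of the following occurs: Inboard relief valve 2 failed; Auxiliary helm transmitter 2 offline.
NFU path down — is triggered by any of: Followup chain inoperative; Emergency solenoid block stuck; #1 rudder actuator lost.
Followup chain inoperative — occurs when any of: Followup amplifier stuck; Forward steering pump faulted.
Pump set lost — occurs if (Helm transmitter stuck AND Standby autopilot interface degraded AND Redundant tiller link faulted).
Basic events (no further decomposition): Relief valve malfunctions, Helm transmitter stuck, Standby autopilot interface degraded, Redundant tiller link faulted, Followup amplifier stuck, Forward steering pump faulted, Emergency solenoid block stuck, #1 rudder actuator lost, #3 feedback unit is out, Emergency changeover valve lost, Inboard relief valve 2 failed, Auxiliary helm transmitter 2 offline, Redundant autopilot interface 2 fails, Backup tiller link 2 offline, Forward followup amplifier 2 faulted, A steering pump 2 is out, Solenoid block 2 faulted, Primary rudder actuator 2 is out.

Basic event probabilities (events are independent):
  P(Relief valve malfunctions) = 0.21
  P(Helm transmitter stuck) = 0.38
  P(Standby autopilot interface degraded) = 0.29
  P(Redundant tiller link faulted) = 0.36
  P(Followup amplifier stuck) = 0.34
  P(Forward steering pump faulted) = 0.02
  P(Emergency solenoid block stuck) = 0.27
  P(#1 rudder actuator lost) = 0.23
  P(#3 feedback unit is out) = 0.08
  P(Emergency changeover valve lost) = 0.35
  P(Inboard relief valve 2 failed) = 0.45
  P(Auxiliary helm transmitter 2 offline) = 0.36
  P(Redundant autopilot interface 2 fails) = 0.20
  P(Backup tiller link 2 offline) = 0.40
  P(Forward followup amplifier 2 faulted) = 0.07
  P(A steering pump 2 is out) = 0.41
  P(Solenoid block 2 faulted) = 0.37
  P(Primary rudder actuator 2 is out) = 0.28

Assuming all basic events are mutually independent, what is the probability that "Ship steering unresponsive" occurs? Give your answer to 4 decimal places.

0.2862

P(Pump set lost) [AND] = 0.38 × 0.29 × 0.36 = 0.039672
P(Followup chain inoperative) [OR] = 1 − (1−0.34) × (1−0.02) = 0.353200
P(NFU path down) [OR] = 1 − (1−0.353200) × (1−0.27) × (1−0.23) = 0.636434
P(Port system lost) [OR] = 1 − (1−0.45) × (1−0.36) = 0.648000
P(Starboard system unavailable) [OR] = 1 − (1−0.08) × (1−0.35) × (1−0.648000) × (1−0.20) = 0.831603
P(Rudder loop fails) [AND] = 0.21 × 0.039672 × 0.636434 × 0.831603 = 0.004409
P(Pump set 2 inoperative) [AND] = 0.40 × 0.07 = 0.028000
P(Followup chain 2 inoperative) [AND] = 0.028000 × 0.41 × 0.37 = 0.004248
P(Ship steering unresponsive) [OR] = 1 − (1−0.004409) × (1−0.004248) × (1−0.28) = 0.286220
Rounded to 4 decimal places: P(Ship steering unresponsive) ≈ 0.2862.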